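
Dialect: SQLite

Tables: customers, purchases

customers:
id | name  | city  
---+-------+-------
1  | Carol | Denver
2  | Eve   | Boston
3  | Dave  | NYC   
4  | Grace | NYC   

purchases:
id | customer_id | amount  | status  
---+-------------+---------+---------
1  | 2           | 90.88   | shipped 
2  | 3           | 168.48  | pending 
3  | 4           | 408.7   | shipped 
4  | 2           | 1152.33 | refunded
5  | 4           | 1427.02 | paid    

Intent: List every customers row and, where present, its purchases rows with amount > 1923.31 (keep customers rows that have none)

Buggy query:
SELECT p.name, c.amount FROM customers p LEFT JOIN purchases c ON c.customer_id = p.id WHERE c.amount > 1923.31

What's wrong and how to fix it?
Bug: A WHERE condition on the right-hand table after LEFT JOIN drops unmatched parents

Fix: Move the right-table condition into the ON clause so unmatched parents are kept

Corrected query:
SELECT p.name, c.amount FROM customers p LEFT JOIN purchases c ON c.customer_id = p.id AND c.amount > 1923.31

Result:
name  | amount
------+-------
Carol | NULL  
Eve   | NULL  
Dave  | NULL  
Grace | NULL  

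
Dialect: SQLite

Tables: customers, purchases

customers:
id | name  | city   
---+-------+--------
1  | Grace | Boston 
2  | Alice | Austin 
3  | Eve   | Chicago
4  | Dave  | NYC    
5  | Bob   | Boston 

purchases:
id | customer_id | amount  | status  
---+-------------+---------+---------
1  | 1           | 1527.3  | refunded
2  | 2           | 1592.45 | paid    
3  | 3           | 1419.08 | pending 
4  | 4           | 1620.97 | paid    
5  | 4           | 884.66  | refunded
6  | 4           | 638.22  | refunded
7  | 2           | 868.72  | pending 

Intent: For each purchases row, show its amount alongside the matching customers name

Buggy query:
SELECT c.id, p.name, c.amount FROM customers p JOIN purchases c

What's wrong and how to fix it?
Bug: JOIN with no ON clause produces a cartesian product; every purchases row pairs with every customers row

Fix: Specify the join condition linking the foreign key to the parent id

Corrected query:
SELECT c.id, p.name, c.amount FROM customers p JOIN purchases c ON c.customer_id = p.id

Result:
id | name  | amount 
---+-------+--------
1  | Grace | 1527.3 
2  | Alice | 1592.45
3  | Eve   | 1419.08
4  | Dave  | 1620.97
5  | Dave  | 884.66 
6  | Dave  | 638.22 
7  | Alice | 868.72 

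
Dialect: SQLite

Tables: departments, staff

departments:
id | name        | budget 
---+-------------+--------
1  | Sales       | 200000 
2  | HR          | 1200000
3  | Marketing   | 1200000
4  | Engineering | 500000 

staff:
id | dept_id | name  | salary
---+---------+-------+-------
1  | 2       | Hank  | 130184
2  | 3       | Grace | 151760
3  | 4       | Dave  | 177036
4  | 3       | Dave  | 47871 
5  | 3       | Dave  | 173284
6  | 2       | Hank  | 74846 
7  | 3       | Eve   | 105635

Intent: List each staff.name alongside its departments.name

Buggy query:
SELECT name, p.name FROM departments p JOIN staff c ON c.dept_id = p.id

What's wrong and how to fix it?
Bug: 'name' exists in both joined tables, so the database can't tell which one is meant

Fix: Prefix ambiguous columns with the table alias

Corrected query:
SELECT c.name, p.name FROM departments p JOIN staff c ON c.dept_id = p.id

Result:
name  | name       
------+------------
Hank  | HR         
Grace | Marketing  
Dave  | Engineering
Dave  | Marketing  
Dave  | Marketing  
Hank  | HR         
Eve   | Marketing  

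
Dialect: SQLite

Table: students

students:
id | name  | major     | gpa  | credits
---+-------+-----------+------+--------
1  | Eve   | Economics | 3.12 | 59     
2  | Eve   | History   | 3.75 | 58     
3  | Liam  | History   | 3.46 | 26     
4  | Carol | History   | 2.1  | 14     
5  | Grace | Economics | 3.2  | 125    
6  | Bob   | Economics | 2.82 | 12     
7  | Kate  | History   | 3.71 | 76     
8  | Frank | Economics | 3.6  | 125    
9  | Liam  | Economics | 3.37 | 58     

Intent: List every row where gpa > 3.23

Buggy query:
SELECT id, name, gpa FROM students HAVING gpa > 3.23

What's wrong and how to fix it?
Bug: This is a non-aggregate query (no GROUP BY, no aggregates), so in SQLite the HAVING clause is invalid here; a row-level condition belongs in WHERE

Fix: Replace HAVING with WHERE since the condition applies to individual rows

Corrected query:
SELECT id, name, gpa FROM students WHERE gpa > 3.23

Result:
id | name  | gpa 
---+-------+-----
2  | Eve   | 3.75
3  | Liam  | 3.46
7  | Kate  | 3.71
8  | Frank | 3.6 
9  | Liam  | 3.37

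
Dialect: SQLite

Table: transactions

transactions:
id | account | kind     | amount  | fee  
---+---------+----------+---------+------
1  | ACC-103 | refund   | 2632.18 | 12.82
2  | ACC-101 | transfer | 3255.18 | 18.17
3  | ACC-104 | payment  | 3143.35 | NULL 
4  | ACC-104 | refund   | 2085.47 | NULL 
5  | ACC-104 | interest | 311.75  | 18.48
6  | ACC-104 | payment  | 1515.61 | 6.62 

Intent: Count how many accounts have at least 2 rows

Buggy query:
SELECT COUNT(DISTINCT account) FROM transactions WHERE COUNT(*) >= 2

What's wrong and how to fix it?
Bug: COUNT(*) cannot appear in WHERE; the per-group count doesn't exist yet

Fix: Group first with HAVING COUNT(*) >= 2, then COUNT the resulting groups

Corrected query:
SELECT COUNT(*) FROM (SELECT account FROM transactions GROUP BY account HAVING COUNT(*) >= 2)

Result:
COUNT(*)
--------
1       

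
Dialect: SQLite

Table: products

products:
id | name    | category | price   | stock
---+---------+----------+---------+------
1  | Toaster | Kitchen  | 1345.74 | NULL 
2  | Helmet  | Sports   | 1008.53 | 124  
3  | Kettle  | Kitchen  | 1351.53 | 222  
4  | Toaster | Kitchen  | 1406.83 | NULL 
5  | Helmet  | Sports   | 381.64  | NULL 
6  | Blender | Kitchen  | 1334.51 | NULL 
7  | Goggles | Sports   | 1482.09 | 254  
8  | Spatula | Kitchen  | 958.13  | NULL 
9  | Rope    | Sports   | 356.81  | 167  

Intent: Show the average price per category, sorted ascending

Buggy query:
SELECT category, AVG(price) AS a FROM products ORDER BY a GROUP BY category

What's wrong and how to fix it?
Bug: ORDER BY appears before GROUP BY; SQL clause order requires GROUP BY first

Fix: Reorder: SELECT … FROM … GROUP BY … ORDER BY …

Corrected query:
SELECT category, AVG(price) AS a FROM products GROUP BY category ORDER BY a

Result:
category | a       
---------+---------
Sports   | 807.2675
Kitchen  | 1279.348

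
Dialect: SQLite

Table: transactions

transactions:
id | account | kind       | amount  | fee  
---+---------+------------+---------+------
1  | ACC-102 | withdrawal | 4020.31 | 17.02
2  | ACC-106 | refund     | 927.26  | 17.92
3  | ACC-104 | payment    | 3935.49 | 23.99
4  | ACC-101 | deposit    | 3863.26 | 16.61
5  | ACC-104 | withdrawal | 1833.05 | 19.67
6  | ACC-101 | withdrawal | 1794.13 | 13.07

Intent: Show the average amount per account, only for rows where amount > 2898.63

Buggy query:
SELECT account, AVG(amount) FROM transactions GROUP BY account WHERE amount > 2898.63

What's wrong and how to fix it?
Bug: Row-level WHERE must come before GROUP BY in the clause order

Fix: Move the WHERE clause before GROUP BY

Corrected query:
SELECT account, AVG(amount) FROM transactions WHERE amount > 2898.63 GROUP BY account

Result:
account | AVG(amount)
--------+------------
ACC-101 | 3863.26    
ACC-102 | 4020.31    
ACC-104 | 3935.49    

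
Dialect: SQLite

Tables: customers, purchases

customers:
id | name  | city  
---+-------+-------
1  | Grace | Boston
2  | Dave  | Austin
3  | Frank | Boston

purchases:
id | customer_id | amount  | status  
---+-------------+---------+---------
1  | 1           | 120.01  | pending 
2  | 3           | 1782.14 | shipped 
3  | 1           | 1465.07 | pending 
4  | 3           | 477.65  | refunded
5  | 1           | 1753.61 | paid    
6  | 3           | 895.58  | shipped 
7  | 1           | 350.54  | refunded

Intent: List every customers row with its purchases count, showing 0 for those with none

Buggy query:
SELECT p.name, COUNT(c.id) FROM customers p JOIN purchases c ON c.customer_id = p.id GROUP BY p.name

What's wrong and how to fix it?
Bug: An inner join excludes parents with zero children

Fix: Switch to LEFT JOIN to retain unmatched parent rows

Corrected query:
SELECT p.name, COUNT(c.id) FROM customers p LEFT JOIN purchases c ON c.customer_id = p.id GROUP BY p.name

Result:
name  | COUNT(c.id)
------+------------
Dave  | 0          
Frank | 3          
Grace | 4          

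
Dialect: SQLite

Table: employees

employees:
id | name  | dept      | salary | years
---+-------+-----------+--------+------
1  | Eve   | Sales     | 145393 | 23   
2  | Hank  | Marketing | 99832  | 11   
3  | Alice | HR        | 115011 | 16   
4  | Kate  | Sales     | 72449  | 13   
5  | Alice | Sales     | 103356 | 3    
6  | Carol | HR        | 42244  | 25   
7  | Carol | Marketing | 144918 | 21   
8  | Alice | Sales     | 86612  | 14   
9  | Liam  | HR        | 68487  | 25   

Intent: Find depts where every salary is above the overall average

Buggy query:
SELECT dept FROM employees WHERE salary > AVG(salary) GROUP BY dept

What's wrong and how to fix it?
Bug: AVG() is an aggregate; it can't sit directly in WHERE

Fix: Use a subquery for AVG and a HAVING MIN(...) filter so the condition holds for every row in the group

Corrected query:
SELECT dept FROM employees GROUP BY dept HAVING MIN(salary) > (SELECT AVG(salary) FROM employees)

Result:
dept     
---------
Marketing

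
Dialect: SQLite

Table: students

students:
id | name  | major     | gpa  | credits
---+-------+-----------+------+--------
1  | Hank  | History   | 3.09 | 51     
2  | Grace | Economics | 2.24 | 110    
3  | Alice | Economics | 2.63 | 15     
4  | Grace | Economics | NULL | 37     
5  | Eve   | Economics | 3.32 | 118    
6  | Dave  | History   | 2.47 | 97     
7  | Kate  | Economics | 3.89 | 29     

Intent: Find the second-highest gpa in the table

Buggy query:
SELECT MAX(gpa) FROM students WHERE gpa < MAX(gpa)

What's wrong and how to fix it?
Bug: MAX(gpa) on the right of the comparison is an aggregate-in-WHERE error

Fix: Compute the overall MAX in a subquery, then take MAX of rows below it

Corrected query:
SELECT MAX(gpa) FROM students WHERE gpa < (SELECT MAX(gpa) FROM students)

Result:
MAX(gpa)
--------
3.32    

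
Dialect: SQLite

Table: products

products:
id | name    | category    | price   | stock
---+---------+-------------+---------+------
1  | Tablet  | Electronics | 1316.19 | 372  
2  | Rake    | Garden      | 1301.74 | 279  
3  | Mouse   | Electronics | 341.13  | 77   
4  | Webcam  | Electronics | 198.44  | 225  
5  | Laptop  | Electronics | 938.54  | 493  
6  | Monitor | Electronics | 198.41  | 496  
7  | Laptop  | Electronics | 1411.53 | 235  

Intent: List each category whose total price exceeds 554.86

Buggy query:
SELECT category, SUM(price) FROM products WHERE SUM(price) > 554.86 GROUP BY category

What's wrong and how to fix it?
Bug: SUM(price) is an aggregate, but WHERE filters rows before aggregation

Fix: Use HAVING (which filters groups after aggregation) instead of WHERE

Corrected query:
SELECT category, SUM(price) FROM products GROUP BY category HAVING SUM(price) > 554.86

Result:
category    | SUM(price)
------------+-----------
Electronics | 4404.24   
Garden      | 1301.74   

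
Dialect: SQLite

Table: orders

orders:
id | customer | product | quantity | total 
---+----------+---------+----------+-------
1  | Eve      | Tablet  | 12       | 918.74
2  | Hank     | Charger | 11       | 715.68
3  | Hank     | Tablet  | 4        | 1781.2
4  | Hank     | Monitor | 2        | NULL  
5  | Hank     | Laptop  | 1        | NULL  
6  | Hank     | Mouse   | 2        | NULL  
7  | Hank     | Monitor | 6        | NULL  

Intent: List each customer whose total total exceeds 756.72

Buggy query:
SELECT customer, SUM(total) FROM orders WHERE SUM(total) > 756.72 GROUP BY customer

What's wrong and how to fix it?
Bug: Aggregate functions cannot appear in a WHERE clause

Fix: Use HAVING (which filters groups after aggregation) instead of WHERE

Corrected query:
SELECT customer, SUM(total) FROM orders GROUP BY customer HAVING SUM(total) > 756.72

Result:
customer | SUM(total)
---------+-----------
Eve      | 918.74    
Hank     | 2496.88   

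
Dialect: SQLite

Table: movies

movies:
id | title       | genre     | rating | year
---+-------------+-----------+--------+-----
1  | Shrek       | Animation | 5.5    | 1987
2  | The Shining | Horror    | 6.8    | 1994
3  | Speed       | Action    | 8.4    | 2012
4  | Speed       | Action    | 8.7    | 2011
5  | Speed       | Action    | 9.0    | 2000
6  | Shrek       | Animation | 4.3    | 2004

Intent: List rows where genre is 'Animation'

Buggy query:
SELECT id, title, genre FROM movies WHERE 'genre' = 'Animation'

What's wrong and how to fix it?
Bug: Single quotes denote string literals in SQL; the column name is being compared as a constant string

Fix: Remove the quotes around the column name (or use double quotes for an identifier)

Corrected query:
SELECT id, title, genre FROM movies WHERE genre = 'Animation'

Result:
id | title | genre    
---+-------+----------
1  | Shrek | Animation
6  | Shrek | Animation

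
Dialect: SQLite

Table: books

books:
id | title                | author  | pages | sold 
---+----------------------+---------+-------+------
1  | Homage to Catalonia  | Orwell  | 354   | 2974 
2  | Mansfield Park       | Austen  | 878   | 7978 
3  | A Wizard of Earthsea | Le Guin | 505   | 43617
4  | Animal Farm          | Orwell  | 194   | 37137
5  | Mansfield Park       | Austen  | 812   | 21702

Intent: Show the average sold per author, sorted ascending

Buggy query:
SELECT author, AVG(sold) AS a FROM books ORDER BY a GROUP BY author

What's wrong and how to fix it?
Bug: ORDER BY appears before GROUP BY; SQL clause order requires GROUP BY first

Fix: Move ORDER BY to the end, after GROUP BY

Corrected query:
SELECT author, AVG(sold) AS a FROM books GROUP BY author ORDER BY a

Result:
author  | a      
--------+--------
Austen  | 14840  
Orwell  | 20055.5
Le Guin | 43617  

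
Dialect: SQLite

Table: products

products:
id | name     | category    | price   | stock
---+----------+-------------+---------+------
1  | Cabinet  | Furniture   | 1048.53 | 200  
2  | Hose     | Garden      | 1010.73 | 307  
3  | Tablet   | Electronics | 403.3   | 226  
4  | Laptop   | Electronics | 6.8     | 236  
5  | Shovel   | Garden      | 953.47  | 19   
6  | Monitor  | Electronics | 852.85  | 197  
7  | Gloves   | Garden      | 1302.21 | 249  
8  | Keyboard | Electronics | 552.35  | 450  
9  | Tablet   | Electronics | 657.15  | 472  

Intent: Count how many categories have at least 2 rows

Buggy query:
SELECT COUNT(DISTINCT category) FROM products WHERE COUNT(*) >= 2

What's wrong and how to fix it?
Bug: COUNT(*) cannot appear in WHERE; the per-group count doesn't exist yet

Fix: Group first with HAVING COUNT(*) >= 2, then COUNT the resulting groups

Corrected query:
SELECT COUNT(*) FROM (SELECT category FROM products GROUP BY category HAVING COUNT(*) >= 2)

Result:
COUNT(*)
--------
2       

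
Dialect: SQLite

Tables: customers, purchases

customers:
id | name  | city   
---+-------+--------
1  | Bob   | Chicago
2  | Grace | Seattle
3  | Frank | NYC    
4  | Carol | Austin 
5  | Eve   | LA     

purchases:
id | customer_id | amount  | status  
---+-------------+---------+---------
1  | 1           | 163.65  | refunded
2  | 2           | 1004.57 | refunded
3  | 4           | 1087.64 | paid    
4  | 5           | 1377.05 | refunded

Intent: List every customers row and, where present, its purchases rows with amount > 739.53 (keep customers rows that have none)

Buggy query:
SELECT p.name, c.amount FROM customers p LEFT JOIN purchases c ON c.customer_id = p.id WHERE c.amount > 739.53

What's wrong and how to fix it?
Bug: A WHERE condition on the right-hand table after LEFT JOIN drops unmatched parents

Fix: Put 'c.amount > 739.53' in the JOIN's ON clause instead of WHERE

Corrected query:
SELECT p.name, c.amount FROM customers p LEFT JOIN purchases c ON c.customer_id = p.id AND c.amount > 739.53

Result:
name  | amount 
------+--------
Bob   | NULL   
Grace | 1004.57
Frank | NULL   
Carol | 1087.64
Eve   | 1377.05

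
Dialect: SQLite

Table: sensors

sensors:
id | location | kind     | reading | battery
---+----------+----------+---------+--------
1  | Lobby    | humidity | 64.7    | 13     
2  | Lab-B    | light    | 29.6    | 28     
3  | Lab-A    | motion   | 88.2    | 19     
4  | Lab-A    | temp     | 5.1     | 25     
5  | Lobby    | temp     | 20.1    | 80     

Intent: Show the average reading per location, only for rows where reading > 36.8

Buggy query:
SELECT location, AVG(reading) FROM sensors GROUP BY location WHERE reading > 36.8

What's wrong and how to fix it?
Bug: Row-level WHERE must come before GROUP BY in the clause order

Fix: Move the WHERE clause before GROUP BY

Corrected query:
SELECT location, AVG(reading) FROM sensors WHERE reading > 36.8 GROUP BY location

Result:
location | AVG(reading)
---------+-------------
Lab-A    | 88.2        
Lobby    | 64.7        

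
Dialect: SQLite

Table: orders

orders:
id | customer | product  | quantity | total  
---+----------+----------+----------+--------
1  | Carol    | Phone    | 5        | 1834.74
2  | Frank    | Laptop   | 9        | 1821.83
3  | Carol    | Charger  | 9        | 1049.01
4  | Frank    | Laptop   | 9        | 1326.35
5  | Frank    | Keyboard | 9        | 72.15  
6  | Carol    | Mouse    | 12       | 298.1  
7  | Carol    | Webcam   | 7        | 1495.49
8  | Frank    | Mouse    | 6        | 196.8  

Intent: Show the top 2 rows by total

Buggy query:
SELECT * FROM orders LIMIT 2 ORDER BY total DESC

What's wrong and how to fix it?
Bug: LIMIT must come after ORDER BY

Fix: Swap the clauses: ORDER BY first, then LIMIT

Corrected query:
SELECT * FROM orders ORDER BY total DESC LIMIT 2

Result:
id | customer | product | quantity | total  
---+----------+---------+----------+--------
1  | Carol    | Phone   | 5        | 1834.74
2  | Frank    | Laptop  | 9        | 1821.83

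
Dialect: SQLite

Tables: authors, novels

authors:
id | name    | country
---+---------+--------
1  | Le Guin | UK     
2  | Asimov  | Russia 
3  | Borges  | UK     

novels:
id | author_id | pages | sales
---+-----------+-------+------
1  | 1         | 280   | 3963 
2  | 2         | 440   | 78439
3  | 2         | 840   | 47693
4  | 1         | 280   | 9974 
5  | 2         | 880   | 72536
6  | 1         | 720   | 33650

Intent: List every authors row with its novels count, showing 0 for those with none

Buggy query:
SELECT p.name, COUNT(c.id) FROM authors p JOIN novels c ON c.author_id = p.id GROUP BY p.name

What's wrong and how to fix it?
Bug: INNER JOIN drops authors rows that have no matching novels rows

Fix: Switch to LEFT JOIN to retain unmatched parent rows

Corrected query:
SELECT p.name, COUNT(c.id) FROM authors p LEFT JOIN novels c ON c.author_id = p.id GROUP BY p.name

Result:
name    | COUNT(c.id)
--------+------------
Asimov  | 3          
Borges  | 0          
Le Guin | 3          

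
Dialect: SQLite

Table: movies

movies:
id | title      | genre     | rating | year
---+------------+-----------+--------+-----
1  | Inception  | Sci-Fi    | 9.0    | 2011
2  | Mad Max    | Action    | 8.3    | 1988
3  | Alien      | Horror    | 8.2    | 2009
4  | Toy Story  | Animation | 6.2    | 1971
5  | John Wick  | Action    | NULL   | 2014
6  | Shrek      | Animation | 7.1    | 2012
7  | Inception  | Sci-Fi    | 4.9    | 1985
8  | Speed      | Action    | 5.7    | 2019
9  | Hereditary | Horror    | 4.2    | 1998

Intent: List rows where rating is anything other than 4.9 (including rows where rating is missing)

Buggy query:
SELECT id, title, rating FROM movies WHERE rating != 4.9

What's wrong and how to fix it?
Bug: Inequality against NULL is unknown, not true; rows with NULL are dropped

Fix: Handle NULL separately with IS NULL alongside the inequality

Corrected query:
SELECT id, title, rating FROM movies WHERE rating != 4.9 OR rating IS NULL

Result:
id | title      | rating
---+------------+-------
1  | Inception  | 9     
2  | Mad Max    | 8.3   
3  | Alien      | 8.2   
4  | Toy Story  | 6.2   
5  | John Wick  | NULL  
6  | Shrek      | 7.1   
8  | Speed      | 5.7   
9  | Hereditary | 4.2   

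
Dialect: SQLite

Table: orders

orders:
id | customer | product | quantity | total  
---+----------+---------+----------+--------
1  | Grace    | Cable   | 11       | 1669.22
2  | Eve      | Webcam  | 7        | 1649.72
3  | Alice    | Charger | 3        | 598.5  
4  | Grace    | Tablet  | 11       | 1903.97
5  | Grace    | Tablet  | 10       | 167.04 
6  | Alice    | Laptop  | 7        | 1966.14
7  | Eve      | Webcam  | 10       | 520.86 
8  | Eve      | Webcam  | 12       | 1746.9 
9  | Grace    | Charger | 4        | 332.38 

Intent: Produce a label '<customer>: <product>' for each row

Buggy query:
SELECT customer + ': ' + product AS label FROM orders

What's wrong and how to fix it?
Bug: SQLite uses || for string concatenation; + coerces text to numbers (yielding 0)

Fix: Use the || operator for string concatenation

Corrected query:
SELECT customer || ': ' || product AS label FROM orders

Result:
label         
--------------
Grace: Cable  
Eve: Webcam   
Alice: Charger
Grace: Tablet 
Grace: Tablet 
Alice: Laptop 
Eve: Webcam   
Eve: Webcam   
Grace: Charger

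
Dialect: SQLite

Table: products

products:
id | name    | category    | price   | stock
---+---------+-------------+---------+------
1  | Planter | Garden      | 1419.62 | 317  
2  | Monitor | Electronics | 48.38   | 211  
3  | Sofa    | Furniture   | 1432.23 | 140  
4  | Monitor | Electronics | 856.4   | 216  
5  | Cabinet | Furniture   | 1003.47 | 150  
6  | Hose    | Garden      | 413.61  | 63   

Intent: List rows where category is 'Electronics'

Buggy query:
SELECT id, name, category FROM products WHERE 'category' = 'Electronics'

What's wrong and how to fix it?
Bug: 'category' in single quotes is a string literal, not the column; the comparison is literal-vs-literal and never true

Fix: Remove the quotes around the column name (or use double quotes for an identifier)

Corrected query:
SELECT id, name, category FROM products WHERE category = 'Electronics'

Result:
id | name    | category   
---+---------+------------
2  | Monitor | Electronics
4  | Monitor | Electronics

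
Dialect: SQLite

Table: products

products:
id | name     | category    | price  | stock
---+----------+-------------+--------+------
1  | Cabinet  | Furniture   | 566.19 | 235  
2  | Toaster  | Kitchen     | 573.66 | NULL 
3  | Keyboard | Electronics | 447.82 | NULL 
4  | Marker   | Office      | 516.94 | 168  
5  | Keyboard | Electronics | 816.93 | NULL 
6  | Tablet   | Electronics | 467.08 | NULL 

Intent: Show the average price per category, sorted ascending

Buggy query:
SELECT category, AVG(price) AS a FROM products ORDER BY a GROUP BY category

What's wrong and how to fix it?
Bug: GROUP BY must precede ORDER BY

Fix: Move ORDER BY to the end, after GROUP BY

Corrected query:
SELECT category, AVG(price) AS a FROM products GROUP BY category ORDER BY a

Result:
category    | a         
------------+-----------
Office      | 516.94    
Furniture   | 566.19    
Kitchen     | 573.66    
Electronics | 577.276667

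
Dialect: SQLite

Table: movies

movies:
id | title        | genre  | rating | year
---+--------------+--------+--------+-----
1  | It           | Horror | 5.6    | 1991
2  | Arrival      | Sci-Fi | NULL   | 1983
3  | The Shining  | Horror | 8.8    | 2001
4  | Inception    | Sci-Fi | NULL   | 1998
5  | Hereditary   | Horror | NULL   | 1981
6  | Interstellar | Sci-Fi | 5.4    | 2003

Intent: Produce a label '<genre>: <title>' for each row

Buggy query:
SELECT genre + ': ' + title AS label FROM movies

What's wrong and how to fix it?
Bug: SQLite uses || for string concatenation; + coerces text to numbers (yielding 0)

Fix: Replace + with || to concatenate text

Corrected query:
SELECT genre || ': ' || title AS label FROM movies

Result:
label               
--------------------
Horror: It          
Sci-Fi: Arrival     
Horror: The Shining 
Sci-Fi: Inception   
Horror: Hereditary  
Sci-Fi: Interstellar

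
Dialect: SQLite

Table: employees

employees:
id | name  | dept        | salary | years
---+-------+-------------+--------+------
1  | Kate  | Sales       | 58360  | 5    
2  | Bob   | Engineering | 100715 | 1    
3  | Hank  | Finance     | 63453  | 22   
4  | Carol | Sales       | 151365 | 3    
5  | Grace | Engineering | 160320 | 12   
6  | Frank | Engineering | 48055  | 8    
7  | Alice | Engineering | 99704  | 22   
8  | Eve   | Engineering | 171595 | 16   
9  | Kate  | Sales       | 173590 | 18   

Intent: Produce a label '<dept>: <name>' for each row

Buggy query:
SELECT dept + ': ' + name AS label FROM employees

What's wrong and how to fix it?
Bug: SQLite uses || for string concatenation; + coerces text to numbers (yielding 0)

Fix: Replace + with || to concatenate text

Corrected query:
SELECT dept || ': ' || name AS label FROM employees

Result:
label             
------------------
Sales: Kate       
Engineering: Bob  
Finance: Hank     
Sales: Carol      
Engineering: Grace
Engineering: Frank
Engineering: Alice
Engineering: Eve  
Sales: Kate       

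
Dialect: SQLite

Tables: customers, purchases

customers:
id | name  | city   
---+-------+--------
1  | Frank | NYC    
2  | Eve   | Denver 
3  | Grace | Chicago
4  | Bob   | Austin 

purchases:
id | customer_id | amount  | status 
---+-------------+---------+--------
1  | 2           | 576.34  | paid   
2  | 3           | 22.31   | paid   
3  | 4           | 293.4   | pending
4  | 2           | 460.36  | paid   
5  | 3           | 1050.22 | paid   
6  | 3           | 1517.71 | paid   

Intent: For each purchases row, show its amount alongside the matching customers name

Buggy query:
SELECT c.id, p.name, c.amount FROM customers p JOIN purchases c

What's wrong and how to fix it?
Bug: Missing join condition: each purchases row is matched to all customers rows instead of just its own

Fix: Specify the join condition linking the foreign key to the parent id

Corrected query:
SELECT c.id, p.name, c.amount FROM customers p JOIN purchases c ON c.customer_id = p.id

Result:
id | name  | amount 
---+-------+--------
1  | Eve   | 576.34 
2  | Grace | 22.31  
3  | Bob   | 293.4  
4  | Eve   | 460.36 
5  | Grace | 1050.22
6  | Grace | 1517.71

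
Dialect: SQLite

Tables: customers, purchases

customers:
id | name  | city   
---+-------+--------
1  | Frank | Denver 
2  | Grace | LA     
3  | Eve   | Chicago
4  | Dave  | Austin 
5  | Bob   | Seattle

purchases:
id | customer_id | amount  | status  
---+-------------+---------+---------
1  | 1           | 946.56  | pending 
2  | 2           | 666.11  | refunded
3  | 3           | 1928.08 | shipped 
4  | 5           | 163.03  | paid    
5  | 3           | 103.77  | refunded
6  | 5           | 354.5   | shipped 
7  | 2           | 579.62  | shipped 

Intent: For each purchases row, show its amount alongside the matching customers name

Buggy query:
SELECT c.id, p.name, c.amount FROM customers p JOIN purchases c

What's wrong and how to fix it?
Bug: JOIN with no ON clause produces a cartesian product; every purchases row pairs with every customers row

Fix: Specify the join condition linking the foreign key to the parent id

Corrected query:
SELECT c.id, p.name, c.amount FROM customers p JOIN purchases c ON c.customer_id = p.id

Result:
id | name  | amount 
---+-------+--------
1  | Frank | 946.56 
2  | Grace | 666.11 
3  | Eve   | 1928.08
4  | Bob   | 163.03 
5  | Eve   | 103.77 
6  | Bob   | 354.5  
7  | Grace | 579.62 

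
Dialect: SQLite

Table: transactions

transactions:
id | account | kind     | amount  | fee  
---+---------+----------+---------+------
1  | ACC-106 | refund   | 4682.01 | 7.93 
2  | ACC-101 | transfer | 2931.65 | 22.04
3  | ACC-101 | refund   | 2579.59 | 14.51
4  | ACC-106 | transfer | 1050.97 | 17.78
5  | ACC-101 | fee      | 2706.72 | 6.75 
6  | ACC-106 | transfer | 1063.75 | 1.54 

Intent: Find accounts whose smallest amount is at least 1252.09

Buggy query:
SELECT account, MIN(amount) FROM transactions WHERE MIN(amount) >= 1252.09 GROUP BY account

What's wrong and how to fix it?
Bug: MIN() in WHERE is a misuse of aggregate

Fix: Use HAVING for the per-group MIN condition

Corrected query:
SELECT account, MIN(amount) FROM transactions GROUP BY account HAVING MIN(amount) >= 1252.09

Result:
account | MIN(amount)
--------+------------
ACC-101 | 2579.59    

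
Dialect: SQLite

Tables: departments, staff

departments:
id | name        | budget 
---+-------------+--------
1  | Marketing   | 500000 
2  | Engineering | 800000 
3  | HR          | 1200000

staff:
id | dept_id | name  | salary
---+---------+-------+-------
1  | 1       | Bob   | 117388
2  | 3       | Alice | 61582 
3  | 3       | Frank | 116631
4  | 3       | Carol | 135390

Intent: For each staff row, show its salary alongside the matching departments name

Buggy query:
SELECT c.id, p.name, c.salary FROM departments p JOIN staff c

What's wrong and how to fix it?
Bug: JOIN with no ON clause produces a cartesian product; every staff row pairs with every departments row

Fix: Specify the join condition linking the foreign key to the parent id

Corrected query:
SELECT c.id, p.name, c.salary FROM departments p JOIN staff c ON c.dept_id = p.id

Result:
id | name      | salary
---+-----------+-------
1  | Marketing | 117388
2  | HR        | 61582 
3  | HR        | 116631
4  | HR        | 135390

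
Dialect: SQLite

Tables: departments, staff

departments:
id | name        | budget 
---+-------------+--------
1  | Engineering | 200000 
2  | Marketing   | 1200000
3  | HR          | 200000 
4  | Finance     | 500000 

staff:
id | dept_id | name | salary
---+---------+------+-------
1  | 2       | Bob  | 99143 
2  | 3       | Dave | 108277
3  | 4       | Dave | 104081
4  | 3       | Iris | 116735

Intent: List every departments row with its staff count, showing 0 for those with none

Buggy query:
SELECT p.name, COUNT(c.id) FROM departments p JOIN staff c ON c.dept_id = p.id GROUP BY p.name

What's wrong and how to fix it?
Bug: INNER JOIN drops departments rows that have no matching staff rows

Fix: Switch to LEFT JOIN to retain unmatched parent rows

Corrected query:
SELECT p.name, COUNT(c.id) FROM departments p LEFT JOIN staff c ON c.dept_id = p.id GROUP BY p.name

Result:
name        | COUNT(c.id)
------------+------------
Engineering | 0          
Finance     | 1          
HR          | 2          
Marketing   | 1          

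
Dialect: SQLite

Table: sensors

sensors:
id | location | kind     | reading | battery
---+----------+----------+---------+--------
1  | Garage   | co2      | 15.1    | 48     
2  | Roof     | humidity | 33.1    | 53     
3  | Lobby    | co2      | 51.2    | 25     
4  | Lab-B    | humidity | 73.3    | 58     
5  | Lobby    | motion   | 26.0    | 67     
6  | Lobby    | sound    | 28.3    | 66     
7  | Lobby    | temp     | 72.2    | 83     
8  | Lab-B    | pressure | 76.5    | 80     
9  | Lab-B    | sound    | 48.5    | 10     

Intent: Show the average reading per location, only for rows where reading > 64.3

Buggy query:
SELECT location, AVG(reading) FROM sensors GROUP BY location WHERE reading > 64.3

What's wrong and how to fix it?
Bug: WHERE cannot follow GROUP BY

Fix: Move the WHERE clause before GROUP BY

Corrected query:
SELECT location, AVG(reading) FROM sensors WHERE reading > 64.3 GROUP BY location

Result:
location | AVG(reading)
---------+-------------
Lab-B    | 74.9        
Lobby    | 72.2        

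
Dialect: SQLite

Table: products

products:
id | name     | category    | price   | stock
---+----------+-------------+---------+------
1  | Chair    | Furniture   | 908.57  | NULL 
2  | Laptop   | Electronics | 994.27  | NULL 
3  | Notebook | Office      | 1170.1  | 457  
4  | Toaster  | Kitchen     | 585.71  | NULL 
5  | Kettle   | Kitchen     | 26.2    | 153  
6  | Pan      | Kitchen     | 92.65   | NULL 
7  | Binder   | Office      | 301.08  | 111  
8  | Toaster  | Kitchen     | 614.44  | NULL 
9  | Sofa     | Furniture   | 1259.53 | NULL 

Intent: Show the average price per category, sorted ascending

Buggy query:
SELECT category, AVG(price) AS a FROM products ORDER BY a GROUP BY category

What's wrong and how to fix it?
Bug: ORDER BY appears before GROUP BY; SQL clause order requires GROUP BY first

Fix: Reorder: SELECT … FROM … GROUP BY … ORDER BY …

Corrected query:
SELECT category, AVG(price) AS a FROM products GROUP BY category ORDER BY a

Result:
category    | a      
------------+--------
Kitchen     | 329.75 
Office      | 735.59 
Electronics | 994.27 
Furniture   | 1084.05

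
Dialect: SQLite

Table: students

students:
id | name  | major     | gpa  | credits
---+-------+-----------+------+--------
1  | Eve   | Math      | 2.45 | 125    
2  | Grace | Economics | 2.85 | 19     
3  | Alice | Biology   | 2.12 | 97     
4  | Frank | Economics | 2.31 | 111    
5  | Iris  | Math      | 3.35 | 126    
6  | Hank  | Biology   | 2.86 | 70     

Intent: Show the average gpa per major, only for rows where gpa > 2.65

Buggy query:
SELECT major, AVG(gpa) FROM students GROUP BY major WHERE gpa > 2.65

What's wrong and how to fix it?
Bug: Row-level WHERE must come before GROUP BY in the clause order

Fix: Place WHERE between FROM and GROUP BY

Corrected query:
SELECT major, AVG(gpa) FROM students WHERE gpa > 2.65 GROUP BY major

Result:
major     | AVG(gpa)
----------+---------
Biology   | 2.86    
Economics | 2.85    
Math      | 3.35    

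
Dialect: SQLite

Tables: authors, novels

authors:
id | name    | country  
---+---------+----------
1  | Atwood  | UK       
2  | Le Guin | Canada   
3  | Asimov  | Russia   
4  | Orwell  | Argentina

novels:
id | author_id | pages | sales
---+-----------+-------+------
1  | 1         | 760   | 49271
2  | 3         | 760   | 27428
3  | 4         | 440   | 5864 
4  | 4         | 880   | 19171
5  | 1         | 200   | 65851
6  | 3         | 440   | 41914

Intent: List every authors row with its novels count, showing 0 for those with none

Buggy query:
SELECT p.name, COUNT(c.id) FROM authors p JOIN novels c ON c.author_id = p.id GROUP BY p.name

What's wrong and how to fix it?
Bug: An inner join excludes parents with zero children

Fix: Switch to LEFT JOIN to retain unmatched parent rows

Corrected query:
SELECT p.name, COUNT(c.id) FROM authors p LEFT JOIN novels c ON c.author_id = p.id GROUP BY p.name

Result:
name    | COUNT(c.id)
--------+------------
Asimov  | 2          
Atwood  | 2          
Le Guin | 0          
Orwell  | 2          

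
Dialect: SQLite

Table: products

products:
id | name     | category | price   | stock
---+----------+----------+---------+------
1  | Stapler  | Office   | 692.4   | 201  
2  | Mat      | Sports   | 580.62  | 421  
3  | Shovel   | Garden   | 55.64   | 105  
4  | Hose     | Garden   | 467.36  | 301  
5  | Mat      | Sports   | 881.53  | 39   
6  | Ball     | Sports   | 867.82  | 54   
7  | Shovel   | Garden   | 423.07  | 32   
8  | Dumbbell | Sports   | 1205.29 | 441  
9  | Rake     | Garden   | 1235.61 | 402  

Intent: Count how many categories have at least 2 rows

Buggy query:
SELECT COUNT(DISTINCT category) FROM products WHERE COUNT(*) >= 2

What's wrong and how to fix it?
Bug: COUNT(*) cannot appear in WHERE; the per-group count doesn't exist yet

Fix: Use a subquery that GROUPs and filters with HAVING, then count its rows

Corrected query:
SELECT COUNT(*) FROM (SELECT category FROM products GROUP BY category HAVING COUNT(*) >= 2)

Result:
COUNT(*)
--------
2       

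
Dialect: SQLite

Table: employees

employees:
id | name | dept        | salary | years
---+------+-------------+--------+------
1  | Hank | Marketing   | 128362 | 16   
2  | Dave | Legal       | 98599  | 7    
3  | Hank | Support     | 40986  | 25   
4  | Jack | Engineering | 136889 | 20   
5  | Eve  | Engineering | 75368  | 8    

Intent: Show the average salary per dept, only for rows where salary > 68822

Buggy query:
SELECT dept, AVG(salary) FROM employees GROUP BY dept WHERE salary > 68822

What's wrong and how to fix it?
Bug: WHERE cannot follow GROUP BY

Fix: Move the WHERE clause before GROUP BY

Corrected query:
SELECT dept, AVG(salary) FROM employees WHERE salary > 68822 GROUP BY dept

Result:
dept        | AVG(salary)
------------+------------
Engineering | 106128.5   
Legal       | 98599      
Marketing   | 128362     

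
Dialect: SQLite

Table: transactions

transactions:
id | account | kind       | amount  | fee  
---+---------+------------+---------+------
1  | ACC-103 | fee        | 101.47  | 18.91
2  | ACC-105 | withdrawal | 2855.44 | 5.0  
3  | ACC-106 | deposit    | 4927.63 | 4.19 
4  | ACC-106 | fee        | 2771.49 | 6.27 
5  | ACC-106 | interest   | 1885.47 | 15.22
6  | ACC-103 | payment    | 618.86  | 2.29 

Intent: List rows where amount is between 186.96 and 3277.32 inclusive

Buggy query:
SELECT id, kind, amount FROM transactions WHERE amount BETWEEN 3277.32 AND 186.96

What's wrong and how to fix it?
Bug: BETWEEN expects the lower bound first; with 3277.32 AND 186.96 the range is empty

Fix: Swap the bounds so the smaller value comes first

Corrected query:
SELECT id, kind, amount FROM transactions WHERE amount BETWEEN 186.96 AND 3277.32

Result:
id | kind       | amount 
---+------------+--------
2  | withdrawal | 2855.44
4  | fee        | 2771.49
5  | interest   | 1885.47
6  | payment    | 618.86 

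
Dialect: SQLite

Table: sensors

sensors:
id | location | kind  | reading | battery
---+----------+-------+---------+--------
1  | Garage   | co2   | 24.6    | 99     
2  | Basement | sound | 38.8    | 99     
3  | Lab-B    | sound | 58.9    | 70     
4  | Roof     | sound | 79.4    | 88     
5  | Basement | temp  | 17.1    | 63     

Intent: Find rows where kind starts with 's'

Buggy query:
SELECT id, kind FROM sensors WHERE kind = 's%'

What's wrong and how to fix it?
Bug: Wildcards only work with LIKE; '=' treats '%' as a literal character

Fix: Replace '=' with LIKE so 's%' is treated as a pattern

Corrected query:
SELECT id, kind FROM sensors WHERE kind LIKE 's%'

Result:
id | kind 
---+------
2  | sound
3  | sound
4  | sound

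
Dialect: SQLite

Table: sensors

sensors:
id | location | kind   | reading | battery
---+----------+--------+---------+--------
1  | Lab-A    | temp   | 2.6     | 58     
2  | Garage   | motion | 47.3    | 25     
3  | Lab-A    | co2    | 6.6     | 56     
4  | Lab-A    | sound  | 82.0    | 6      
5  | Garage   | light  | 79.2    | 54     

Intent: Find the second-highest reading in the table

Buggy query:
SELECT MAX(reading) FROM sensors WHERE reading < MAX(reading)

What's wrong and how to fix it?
Bug: MAX(reading) on the right of the comparison is an aggregate-in-WHERE error

Fix: Compute the overall MAX in a subquery, then take MAX of rows below it

Corrected query:
SELECT MAX(reading) FROM sensors WHERE reading < (SELECT MAX(reading) FROM sensors)

Result:
MAX(reading)
------------
79.2        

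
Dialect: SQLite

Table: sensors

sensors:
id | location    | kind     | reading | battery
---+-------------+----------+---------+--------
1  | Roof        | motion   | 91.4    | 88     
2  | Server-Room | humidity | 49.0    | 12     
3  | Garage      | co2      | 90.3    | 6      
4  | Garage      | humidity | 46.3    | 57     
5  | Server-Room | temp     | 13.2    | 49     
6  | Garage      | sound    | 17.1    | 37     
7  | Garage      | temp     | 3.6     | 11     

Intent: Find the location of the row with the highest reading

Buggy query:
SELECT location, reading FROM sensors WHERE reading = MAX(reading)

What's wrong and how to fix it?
Bug: MAX(reading) is an aggregate and cannot be used directly in WHERE

Fix: Wrap MAX in a scalar subquery so WHERE compares against a single value

Corrected query:
SELECT location, reading FROM sensors WHERE reading = (SELECT MAX(reading) FROM sensors)

Result:
location | reading
---------+--------
Roof     | 91.4   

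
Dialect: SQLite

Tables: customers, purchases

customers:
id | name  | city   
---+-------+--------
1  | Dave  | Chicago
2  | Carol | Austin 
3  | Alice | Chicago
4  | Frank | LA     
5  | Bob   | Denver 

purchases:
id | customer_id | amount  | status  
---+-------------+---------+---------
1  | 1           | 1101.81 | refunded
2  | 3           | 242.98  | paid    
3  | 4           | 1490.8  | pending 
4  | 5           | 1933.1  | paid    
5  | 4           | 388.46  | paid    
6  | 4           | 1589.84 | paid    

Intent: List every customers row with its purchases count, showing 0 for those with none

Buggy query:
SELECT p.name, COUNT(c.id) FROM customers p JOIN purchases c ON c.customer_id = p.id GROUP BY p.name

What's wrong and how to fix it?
Bug: An inner join excludes parents with zero children

Fix: Use LEFT JOIN so parents without children still appear (COUNT(c.id) gives 0)

Corrected query:
SELECT p.name, COUNT(c.id) FROM customers p LEFT JOIN purchases c ON c.customer_id = p.id GROUP BY p.name

Result:
name  | COUNT(c.id)
------+------------
Alice | 1          
Bob   | 1          
Carol | 0          
Dave  | 1          
Frank | 3          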